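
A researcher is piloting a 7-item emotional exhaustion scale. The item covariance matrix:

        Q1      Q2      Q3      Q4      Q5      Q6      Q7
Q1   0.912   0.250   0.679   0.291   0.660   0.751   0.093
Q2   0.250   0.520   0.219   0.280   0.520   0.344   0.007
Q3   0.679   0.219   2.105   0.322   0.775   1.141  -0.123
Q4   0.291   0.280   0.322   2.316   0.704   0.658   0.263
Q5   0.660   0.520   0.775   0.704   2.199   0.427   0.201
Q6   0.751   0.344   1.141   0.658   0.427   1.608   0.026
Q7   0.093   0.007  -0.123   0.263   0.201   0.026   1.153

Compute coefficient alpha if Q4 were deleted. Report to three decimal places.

Remaining items: Q1, Q2, Q3, Q5, Q6, Q7 (k = 6).
Σσᵢ² = 0.912 + 0.520 + 2.105 + 2.199 + 1.608 + 1.153 = 8.497
σ²_total = 8.497 + 2 × 5.970 = 20.437
α (item deleted) = (6/5)·(1 − 8.497/20.437) = 0.701

coefficient alpha = 0.701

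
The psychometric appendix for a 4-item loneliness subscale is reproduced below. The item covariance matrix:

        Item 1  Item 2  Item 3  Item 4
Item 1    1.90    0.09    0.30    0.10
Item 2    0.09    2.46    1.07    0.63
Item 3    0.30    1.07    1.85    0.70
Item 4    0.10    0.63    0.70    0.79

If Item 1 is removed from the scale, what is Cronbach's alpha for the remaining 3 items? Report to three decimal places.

Remaining items: Item 2, Item 3, Item 4 (k = 3).
sum of item variances = 2.46 + 1.85 + 0.79 = 5.10
σ²_total = 5.10 + 2 × 2.40 = 9.90
α (item deleted) = (3/2)·(1 − 5.10/9.90) = 0.727

Cronbach's alpha = 0.727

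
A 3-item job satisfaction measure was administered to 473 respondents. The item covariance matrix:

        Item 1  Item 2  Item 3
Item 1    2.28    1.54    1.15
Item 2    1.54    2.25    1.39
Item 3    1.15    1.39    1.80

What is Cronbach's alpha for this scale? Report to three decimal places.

Σσᵢ² = 2.28 + 2.25 + 1.80 = 6.33
Sum of off-diagonal covariances = 4.08
σ²_T = 6.33 + 2 × 4.08 = 14.49
α = (k/(k−1))·(1 − Σσᵢ²/σ²_T) = (3/2)·(1 − 6.33/14.49) = 0.845

Cronbach's alpha = 0.845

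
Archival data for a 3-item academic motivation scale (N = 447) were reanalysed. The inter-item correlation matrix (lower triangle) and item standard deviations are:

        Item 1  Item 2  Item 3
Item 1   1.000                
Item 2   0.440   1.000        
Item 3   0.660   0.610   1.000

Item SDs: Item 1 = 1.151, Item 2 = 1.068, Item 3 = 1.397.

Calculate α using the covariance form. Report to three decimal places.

Σσ²ᵢ = 1.151² + 1.068² + 1.397² = 4.4170
Covariances σ_ij = r_ij · s_i · s_j:
  σ(Item 1,Item 2) = 0.440 × 1.151 × 1.068 = 0.5409
  σ(Item 1,Item 3) = 0.660 × 1.151 × 1.397 = 1.0612
  σ(Item 2,Item 3) = 0.610 × 1.068 × 1.397 = 0.9101
σ²_T = Σσ²ᵢ + 2·Σσ_ij = 4.4170 + 2 × 2.5122 = 9.4414
α = (3/2)·(1 − 4.4170/9.4414) = 0.798

α = 0.798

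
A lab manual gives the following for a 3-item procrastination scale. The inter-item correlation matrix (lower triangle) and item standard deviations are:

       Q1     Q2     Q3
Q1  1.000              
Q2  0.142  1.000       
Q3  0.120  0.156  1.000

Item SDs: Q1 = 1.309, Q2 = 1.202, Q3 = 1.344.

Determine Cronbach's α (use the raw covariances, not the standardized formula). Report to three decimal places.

Cronbach's α = 0.325

Σσ²ᵢ = 1.309² + 1.202² + 1.344² = 4.9646
Covariances σ_ij = r_ij · s_i · s_j:
  σ(Q1,Q2) = 0.142 × 1.309 × 1.202 = 0.2234
  σ(Q1,Q3) = 0.120 × 1.309 × 1.344 = 0.2111
  σ(Q2,Q3) = 0.156 × 1.202 × 1.344 = 0.2520
σ²_T = Σσ²ᵢ + 2·Σσ_ij = 4.9646 + 2 × 0.6865 = 6.3376
α = (3/2)·(1 − 4.9646/6.3376) = 0.325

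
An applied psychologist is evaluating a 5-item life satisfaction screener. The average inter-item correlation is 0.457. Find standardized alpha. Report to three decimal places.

standardized alpha = 0.808

Standardized α = k·r̄ / (1 + (k−1)·r̄) = 5 × 0.457 / (1 + 4 × 0.457)
  = 2.2850 / 2.8280 = 0.808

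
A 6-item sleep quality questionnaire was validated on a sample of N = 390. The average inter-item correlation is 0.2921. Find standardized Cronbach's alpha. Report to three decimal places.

standardized Cronbach's alpha = 0.712

Standardized α = k·r̄ / (1 + (k−1)·r̄) = 6 × 0.2921 / (1 + 5 × 0.2921)
  = 1.7526 / 2.4605 = 0.712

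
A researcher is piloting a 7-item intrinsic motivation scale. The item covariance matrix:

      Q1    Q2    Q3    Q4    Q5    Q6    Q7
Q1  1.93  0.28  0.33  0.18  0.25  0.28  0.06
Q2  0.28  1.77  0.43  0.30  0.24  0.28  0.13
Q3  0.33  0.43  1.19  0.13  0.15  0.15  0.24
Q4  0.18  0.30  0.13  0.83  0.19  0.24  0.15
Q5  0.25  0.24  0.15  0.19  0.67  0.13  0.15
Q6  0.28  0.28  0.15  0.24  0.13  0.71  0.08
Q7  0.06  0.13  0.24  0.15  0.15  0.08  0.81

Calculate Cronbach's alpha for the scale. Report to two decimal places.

Cronbach's alpha = 0.61

sum of item variances = 1.93 + 1.77 + 1.19 + 0.83 + 0.67 + 0.71 + 0.81 = 7.91
Sum of off-diagonal covariances = 4.37
σ²_T = 7.91 + 2 × 4.37 = 16.65
α = (k/(k−1))·(1 − sum of item variances/σ²_T) = (7/6)·(1 − 7.91/16.65) = 0.61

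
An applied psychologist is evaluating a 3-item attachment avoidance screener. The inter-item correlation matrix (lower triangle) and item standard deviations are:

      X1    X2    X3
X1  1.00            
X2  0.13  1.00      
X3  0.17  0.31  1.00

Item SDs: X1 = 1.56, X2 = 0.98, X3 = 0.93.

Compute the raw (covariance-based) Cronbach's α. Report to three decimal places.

Cronbach's α = 0.382

Σσ²ᵢ = 1.56² + 0.98² + 0.93² = 4.2589
Covariances σ_ij = r_ij · s_i · s_j:
  σ(X1,X2) = 0.13 × 1.56 × 0.98 = 0.1987
  σ(X1,X3) = 0.17 × 1.56 × 0.93 = 0.2466
  σ(X2,X3) = 0.31 × 0.98 × 0.93 = 0.2825
σ²_T = Σσ²ᵢ + 2·Σσ_ij = 4.2589 + 2 × 0.7278 = 5.7145
α = (3/2)·(1 − 4.2589/5.7145) = 0.382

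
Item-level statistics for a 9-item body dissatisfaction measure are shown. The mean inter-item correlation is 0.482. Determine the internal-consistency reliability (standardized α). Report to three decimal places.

Standardized α = k·r̄ / (1 + (k−1)·r̄) = 9 × 0.482 / (1 + 8 × 0.482)
  = 4.3380 / 4.8560 = 0.893

α = 0.893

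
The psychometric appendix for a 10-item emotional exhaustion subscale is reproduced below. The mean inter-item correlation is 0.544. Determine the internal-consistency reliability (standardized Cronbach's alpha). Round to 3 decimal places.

Standardized α = k·r̄ / (1 + (k−1)·r̄) = 10 × 0.544 / (1 + 9 × 0.544)
  = 5.4400 / 5.8960 = 0.923

α = 0.923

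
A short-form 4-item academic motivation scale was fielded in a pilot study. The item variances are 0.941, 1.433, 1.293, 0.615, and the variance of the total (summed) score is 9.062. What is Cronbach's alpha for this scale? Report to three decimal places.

α = 0.703

Σσ²ᵢ = 0.941 + 1.433 + 1.293 + 0.615 = 4.282
α = (k/(k−1))·(1 − Σσ²ᵢ/σ²_total) = (4/3)·(1 − 4.282/9.062) = 0.703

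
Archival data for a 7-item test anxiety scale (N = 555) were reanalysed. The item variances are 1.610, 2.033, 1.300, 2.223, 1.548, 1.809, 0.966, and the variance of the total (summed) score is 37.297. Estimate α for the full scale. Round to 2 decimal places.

Σσ²ᵢ = 1.610 + 2.033 + 1.300 + 2.223 + 1.548 + 1.809 + 0.966 = 11.489
α = (k/(k−1))·(1 − Σσ²ᵢ/Var(T)) = (7/6)·(1 − 11.489/37.297) = 0.81

α = 0.81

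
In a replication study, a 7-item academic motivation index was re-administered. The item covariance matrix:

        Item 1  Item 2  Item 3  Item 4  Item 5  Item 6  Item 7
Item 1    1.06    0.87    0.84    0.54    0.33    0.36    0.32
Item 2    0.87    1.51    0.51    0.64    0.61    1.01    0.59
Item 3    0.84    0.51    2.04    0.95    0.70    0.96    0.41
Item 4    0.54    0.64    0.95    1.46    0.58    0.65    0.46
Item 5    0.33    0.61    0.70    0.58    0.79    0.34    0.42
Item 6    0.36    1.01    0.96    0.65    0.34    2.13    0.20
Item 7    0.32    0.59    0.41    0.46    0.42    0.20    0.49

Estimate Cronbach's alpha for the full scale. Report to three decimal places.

α = 0.842

sum of item variances = 1.06 + 1.51 + 2.04 + 1.46 + 0.79 + 2.13 + 0.49 = 9.48
Sum of the distinct covariances = 12.29
σ²_total = 9.48 + 2 × 12.29 = 34.06
α = (k/(k−1))·(1 − sum of item variances/σ²_total) = (7/6)·(1 − 9.48/34.06) = 0.842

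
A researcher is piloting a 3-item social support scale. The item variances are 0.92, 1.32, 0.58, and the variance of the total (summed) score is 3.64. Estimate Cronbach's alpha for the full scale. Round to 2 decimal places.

Σσ²ᵢ = 0.92 + 1.32 + 0.58 = 2.82
α = (k/(k−1))·(1 − Σσ²ᵢ/Var(T)) = (3/2)·(1 − 2.82/3.64) = 0.34

α = 0.34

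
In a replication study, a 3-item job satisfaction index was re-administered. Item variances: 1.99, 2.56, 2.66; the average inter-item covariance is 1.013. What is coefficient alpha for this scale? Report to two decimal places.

α = 0.69

ΣVar(i) = 1.99 + 2.56 + 2.66 = 7.21
Sum of the 3 distinct covariances = 3 × 1.013 = 3.039
Var(T) = ΣVar(i) + 2·Σcov = 7.21 + 2 × 3.039 = 13.288
α = (3/2)·(1 − 7.21/13.288) = 0.69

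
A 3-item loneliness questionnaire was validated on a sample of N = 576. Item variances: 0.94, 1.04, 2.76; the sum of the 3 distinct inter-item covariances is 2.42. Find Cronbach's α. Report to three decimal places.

α = 0.758

Σσᵢ² = 0.94 + 1.04 + 2.76 = 4.74
Sum of distinct covariances = 2.42
σ²_total = Σσᵢ² + 2·Σcov = 4.74 + 2 × 2.42 = 9.58
α = (3/2)·(1 − 4.74/9.58) = 0.758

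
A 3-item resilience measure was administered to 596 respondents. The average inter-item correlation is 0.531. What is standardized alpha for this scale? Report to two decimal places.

Standardized α = k·r̄ / (1 + (k−1)·r̄) = 3 × 0.531 / (1 + 2 × 0.531)
  = 1.5930 / 2.0620 = 0.77

α = 0.77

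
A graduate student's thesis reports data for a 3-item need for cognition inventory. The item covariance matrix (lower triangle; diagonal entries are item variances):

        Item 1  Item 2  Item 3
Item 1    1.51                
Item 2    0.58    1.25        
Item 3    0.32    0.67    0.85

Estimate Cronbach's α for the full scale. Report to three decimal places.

α = 0.698

ΣVar(i) = 1.51 + 1.25 + 0.85 = 3.61
Σ_{i<j} σ_ij = 1.57
σ²_T = 3.61 + 2 × 1.57 = 6.75
α = (k/(k−1))·(1 − ΣVar(i)/σ²_T) = (3/2)·(1 − 3.61/6.75) = 0.698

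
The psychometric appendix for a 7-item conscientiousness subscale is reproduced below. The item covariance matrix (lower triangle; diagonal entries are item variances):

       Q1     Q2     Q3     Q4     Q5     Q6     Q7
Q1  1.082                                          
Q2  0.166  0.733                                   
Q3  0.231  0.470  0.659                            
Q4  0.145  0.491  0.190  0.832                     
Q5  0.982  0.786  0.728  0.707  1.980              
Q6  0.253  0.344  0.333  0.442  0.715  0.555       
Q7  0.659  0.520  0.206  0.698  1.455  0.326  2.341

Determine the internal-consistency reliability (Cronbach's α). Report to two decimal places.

Cronbach's α = 0.85

ΣVar(i) = 1.082 + 0.733 + 0.659 + 0.832 + 1.980 + 0.555 + 2.341 = 8.182
Sum of the distinct covariances = 10.847
Var(T) = 8.182 + 2 × 10.847 = 29.876
α = (k/(k−1))·(1 − ΣVar(i)/Var(T)) = (7/6)·(1 − 8.182/29.876) = 0.85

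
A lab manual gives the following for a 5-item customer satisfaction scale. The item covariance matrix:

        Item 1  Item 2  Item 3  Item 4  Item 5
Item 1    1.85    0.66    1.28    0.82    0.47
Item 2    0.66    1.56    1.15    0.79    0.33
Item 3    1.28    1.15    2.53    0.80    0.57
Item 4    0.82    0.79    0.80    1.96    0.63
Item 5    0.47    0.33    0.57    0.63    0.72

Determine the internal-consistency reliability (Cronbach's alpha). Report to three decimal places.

α = 0.794

Σσ²ᵢ = 1.85 + 1.56 + 2.53 + 1.96 + 0.72 = 8.62
Sum of off-diagonal covariances = 7.50
total variance = 8.62 + 2 × 7.50 = 23.62
α = (k/(k−1))·(1 − Σσ²ᵢ/total variance) = (5/4)·(1 − 8.62/23.62) = 0.794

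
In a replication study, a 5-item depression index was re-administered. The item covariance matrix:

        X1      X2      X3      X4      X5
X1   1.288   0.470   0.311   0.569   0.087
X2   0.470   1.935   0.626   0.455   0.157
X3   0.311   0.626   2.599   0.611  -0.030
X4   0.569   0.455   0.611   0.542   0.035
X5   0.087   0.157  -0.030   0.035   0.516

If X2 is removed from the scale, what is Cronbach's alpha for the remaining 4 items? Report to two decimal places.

α = 0.52

Remaining items: X1, X3, X4, X5 (k = 4).
Σσᵢ² = 1.288 + 2.599 + 0.542 + 0.516 = 4.945
σ²_total = 4.945 + 2 × 1.583 = 8.111
α (item deleted) = (4/3)·(1 − 4.945/8.111) = 0.52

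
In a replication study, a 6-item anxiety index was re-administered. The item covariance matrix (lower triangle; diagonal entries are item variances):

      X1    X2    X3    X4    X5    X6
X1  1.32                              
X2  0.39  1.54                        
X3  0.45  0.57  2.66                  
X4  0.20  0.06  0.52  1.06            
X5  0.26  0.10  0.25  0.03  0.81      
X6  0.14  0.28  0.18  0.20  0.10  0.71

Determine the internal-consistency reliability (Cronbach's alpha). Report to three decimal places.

Cronbach's alpha = 0.575

Σσᵢ² = 1.32 + 1.54 + 2.66 + 1.06 + 0.81 + 0.71 = 8.10
Sum of the distinct covariances = 3.73
total variance = 8.10 + 2 × 3.73 = 15.56
α = (k/(k−1))·(1 − Σσᵢ²/total variance) = (6/5)·(1 − 8.10/15.56) = 0.575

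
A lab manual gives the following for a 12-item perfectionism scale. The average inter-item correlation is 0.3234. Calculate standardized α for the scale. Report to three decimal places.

Standardized α = k·r̄ / (1 + (k−1)·r̄) = 12 × 0.3234 / (1 + 11 × 0.3234)
  = 3.8808 / 4.5574 = 0.852

standardized α = 0.852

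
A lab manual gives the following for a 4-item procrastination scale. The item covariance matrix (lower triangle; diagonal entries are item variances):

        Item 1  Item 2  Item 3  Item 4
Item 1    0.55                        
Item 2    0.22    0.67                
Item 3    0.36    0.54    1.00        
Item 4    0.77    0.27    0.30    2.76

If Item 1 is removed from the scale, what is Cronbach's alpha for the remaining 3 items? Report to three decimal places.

Remaining items: Item 2, Item 3, Item 4 (k = 3).
Σσ²ᵢ = 0.67 + 1.00 + 2.76 = 4.43
total variance = 4.43 + 2 × 1.11 = 6.65
α (item deleted) = (3/2)·(1 − 4.43/6.65) = 0.501

α = 0.501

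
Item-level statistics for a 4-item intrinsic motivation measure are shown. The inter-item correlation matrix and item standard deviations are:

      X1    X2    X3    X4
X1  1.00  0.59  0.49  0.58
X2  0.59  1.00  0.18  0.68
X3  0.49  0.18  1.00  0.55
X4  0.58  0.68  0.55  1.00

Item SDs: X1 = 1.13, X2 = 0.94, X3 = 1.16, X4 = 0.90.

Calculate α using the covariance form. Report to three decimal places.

α = 0.797

Σσ²ᵢ = 1.13² + 0.94² + 1.16² + 0.90² = 4.3161
Covariances σ_ij = r_ij · s_i · s_j:
  σ(X1,X2) = 0.59 × 1.13 × 0.94 = 0.6267
  σ(X1,X3) = 0.49 × 1.13 × 1.16 = 0.6423
  σ(X1,X4) = 0.58 × 1.13 × 0.90 = 0.5899
  σ(X2,X3) = 0.18 × 0.94 × 1.16 = 0.1963
  σ(X2,X4) = 0.68 × 0.94 × 0.90 = 0.5753
  σ(X3,X4) = 0.55 × 1.16 × 0.90 = 0.5742
σ²_T = Σσ²ᵢ + 2·Σσ_ij = 4.3161 + 2 × 3.2047 = 10.7255
α = (4/3)·(1 − 4.3161/10.7255) = 0.797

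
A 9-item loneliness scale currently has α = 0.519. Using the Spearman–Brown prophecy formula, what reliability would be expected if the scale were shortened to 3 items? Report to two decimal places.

predicted reliability = 0.26

Length factor m = 3/9 = 0.3333
α' = m·α / (1 − (1−m)·α)
   = 3/9 × 0.519 / (1 − (1 − 3/9) × 0.519)
   = 0.1730 / 0.6540 = 0.26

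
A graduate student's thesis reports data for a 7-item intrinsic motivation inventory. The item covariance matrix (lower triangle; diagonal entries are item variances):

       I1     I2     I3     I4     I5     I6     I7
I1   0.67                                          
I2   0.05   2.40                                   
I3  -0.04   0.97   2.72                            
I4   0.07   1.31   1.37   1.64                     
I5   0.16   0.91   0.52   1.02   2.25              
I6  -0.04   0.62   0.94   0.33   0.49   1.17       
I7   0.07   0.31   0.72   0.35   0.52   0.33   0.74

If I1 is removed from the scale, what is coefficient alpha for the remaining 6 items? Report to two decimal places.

Remaining items: I2, I3, I4, I5, I6, I7 (k = 6).
Σσ²ᵢ = 2.40 + 2.72 + 1.64 + 2.25 + 1.17 + 0.74 = 10.92
total variance = 10.92 + 2 × 10.71 = 32.34
α (item deleted) = (6/5)·(1 − 10.92/32.34) = 0.79

α = 0.79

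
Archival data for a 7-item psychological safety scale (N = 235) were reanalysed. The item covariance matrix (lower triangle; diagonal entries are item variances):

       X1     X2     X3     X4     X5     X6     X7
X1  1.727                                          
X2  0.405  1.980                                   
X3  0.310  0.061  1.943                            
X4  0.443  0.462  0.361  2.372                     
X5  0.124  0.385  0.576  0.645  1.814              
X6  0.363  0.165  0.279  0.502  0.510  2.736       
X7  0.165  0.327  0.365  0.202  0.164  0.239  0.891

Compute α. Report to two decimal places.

sum of item variances = 1.727 + 1.980 + 1.943 + 2.372 + 1.814 + 2.736 + 0.891 = 13.463
Σ_{i<j} σ_ij = 7.053
σ²_total = 13.463 + 2 × 7.053 = 27.569
α = (k/(k−1))·(1 − sum of item variances/σ²_total) = (7/6)·(1 − 13.463/27.569) = 0.60

α = 0.60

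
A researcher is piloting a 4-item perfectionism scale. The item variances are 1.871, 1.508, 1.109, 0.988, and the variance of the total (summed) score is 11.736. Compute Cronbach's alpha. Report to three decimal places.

α = 0.711

sum of item variances = 1.871 + 1.508 + 1.109 + 0.988 = 5.476
α = (k/(k−1))·(1 − sum of item variances/σ²_T) = (4/3)·(1 − 5.476/11.736) = 0.711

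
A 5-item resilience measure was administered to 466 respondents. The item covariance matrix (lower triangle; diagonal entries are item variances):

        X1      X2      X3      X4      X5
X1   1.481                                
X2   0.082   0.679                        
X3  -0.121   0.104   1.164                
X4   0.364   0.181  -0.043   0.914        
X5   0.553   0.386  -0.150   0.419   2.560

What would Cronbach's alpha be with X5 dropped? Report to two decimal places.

Cronbach's alpha = 0.28

Remaining items: X1, X2, X3, X4 (k = 4).
sum of item variances = 1.481 + 0.679 + 1.164 + 0.914 = 4.238
σ²_total = 4.238 + 2 × 0.567 = 5.372
α (item deleted) = (4/3)·(1 − 4.238/5.372) = 0.28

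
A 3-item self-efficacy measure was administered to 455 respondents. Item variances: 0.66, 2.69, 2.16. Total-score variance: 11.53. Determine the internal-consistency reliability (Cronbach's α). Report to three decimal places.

sum of item variances = 0.66 + 2.69 + 2.16 = 5.51
α = (k/(k−1))·(1 − sum of item variances/σ²_T) = (3/2)·(1 − 5.51/11.53) = 0.783

Cronbach's α = 0.783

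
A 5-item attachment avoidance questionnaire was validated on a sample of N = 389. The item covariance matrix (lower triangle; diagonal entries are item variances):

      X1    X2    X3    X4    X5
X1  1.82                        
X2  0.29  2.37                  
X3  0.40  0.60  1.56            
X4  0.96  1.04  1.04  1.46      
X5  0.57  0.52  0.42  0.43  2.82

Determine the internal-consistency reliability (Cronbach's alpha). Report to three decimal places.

Cronbach's alpha = 0.695

Σσᵢ² = 1.82 + 2.37 + 1.56 + 1.46 + 2.82 = 10.03
Sum of the distinct covariances = 6.27
total variance = 10.03 + 2 × 6.27 = 22.57
α = (k/(k−1))·(1 − Σσᵢ²/total variance) = (5/4)·(1 − 10.03/22.57) = 0.695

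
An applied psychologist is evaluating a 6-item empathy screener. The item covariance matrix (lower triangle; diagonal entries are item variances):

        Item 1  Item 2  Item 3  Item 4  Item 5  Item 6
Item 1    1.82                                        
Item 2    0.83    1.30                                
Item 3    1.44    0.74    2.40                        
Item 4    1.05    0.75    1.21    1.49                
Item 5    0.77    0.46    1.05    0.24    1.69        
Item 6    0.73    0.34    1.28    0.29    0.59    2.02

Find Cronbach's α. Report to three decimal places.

Σσᵢ² = 1.82 + 1.30 + 2.40 + 1.49 + 1.69 + 2.02 = 10.72
Σ_{i<j} σ_ij = 11.77
σ²_total = 10.72 + 2 × 11.77 = 34.26
α = (k/(k−1))·(1 − Σσᵢ²/σ²_total) = (6/5)·(1 − 10.72/34.26) = 0.825

α = 0.825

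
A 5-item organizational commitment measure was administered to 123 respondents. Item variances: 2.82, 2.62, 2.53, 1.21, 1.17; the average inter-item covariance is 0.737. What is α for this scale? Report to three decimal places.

Σσᵢ² = 2.82 + 2.62 + 2.53 + 1.21 + 1.17 = 10.35
Sum of the 10 distinct covariances = 10 × 0.737 = 7.370
Var(T) = Σσᵢ² + 2·Σcov = 10.35 + 2 × 7.370 = 25.090
α = (5/4)·(1 − 10.35/25.090) = 0.734

α = 0.734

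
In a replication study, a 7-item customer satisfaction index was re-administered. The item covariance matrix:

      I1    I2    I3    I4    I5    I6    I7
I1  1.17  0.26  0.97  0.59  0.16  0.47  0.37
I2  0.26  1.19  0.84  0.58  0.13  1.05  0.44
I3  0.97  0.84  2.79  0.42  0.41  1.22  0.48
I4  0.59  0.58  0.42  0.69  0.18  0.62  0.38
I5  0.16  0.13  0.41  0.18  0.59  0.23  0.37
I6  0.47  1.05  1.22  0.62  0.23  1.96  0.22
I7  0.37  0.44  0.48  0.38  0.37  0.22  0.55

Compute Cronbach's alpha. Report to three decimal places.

α = 0.816

ΣVar(i) = 1.17 + 1.19 + 2.79 + 0.69 + 0.59 + 1.96 + 0.55 = 8.94
Σ_{i<j} σ_ij = 10.39
Var(T) = 8.94 + 2 × 10.39 = 29.72
α = (k/(k−1))·(1 − ΣVar(i)/Var(T)) = (7/6)·(1 − 8.94/29.72) = 0.816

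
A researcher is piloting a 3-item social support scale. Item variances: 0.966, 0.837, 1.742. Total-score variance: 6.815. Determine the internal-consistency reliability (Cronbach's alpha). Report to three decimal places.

sum of item variances = 0.966 + 0.837 + 1.742 = 3.545
α = (k/(k−1))·(1 − sum of item variances/Var(T)) = (3/2)·(1 − 3.545/6.815) = 0.720

α = 0.720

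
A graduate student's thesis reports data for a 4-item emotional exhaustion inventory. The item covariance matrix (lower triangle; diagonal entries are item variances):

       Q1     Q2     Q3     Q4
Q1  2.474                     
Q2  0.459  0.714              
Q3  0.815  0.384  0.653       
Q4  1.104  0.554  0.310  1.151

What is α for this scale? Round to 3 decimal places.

Σσᵢ² = 2.474 + 0.714 + 0.653 + 1.151 = 4.992
Sum of off-diagonal covariances = 3.626
σ²_T = 4.992 + 2 × 3.626 = 12.244
α = (k/(k−1))·(1 − Σσᵢ²/σ²_T) = (4/3)·(1 − 4.992/12.244) = 0.790

α = 0.790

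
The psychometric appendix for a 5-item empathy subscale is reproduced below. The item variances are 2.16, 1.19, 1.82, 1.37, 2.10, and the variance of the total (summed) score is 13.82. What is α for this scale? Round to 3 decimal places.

α = 0.469

Σσᵢ² = 2.16 + 1.19 + 1.82 + 1.37 + 2.10 = 8.64
α = (k/(k−1))·(1 − Σσᵢ²/Var(T)) = (5/4)·(1 − 8.64/13.82) = 0.469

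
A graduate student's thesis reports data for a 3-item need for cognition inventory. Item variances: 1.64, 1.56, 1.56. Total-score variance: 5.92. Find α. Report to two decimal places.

Σσ²ᵢ = 1.64 + 1.56 + 1.56 = 4.76
α = (k/(k−1))·(1 − Σσ²ᵢ/σ²_T) = (3/2)·(1 − 4.76/5.92) = 0.29

α = 0.29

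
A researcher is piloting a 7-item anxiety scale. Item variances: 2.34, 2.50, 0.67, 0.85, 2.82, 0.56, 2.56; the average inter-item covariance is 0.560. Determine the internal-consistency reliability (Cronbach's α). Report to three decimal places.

sum of item variances = 2.34 + 2.50 + 0.67 + 0.85 + 2.82 + 0.56 + 2.56 = 12.30
Sum of the 21 distinct covariances = 21 × 0.560 = 11.760
σ²_T = sum of item variances + 2·Σcov = 12.30 + 2 × 11.760 = 35.820
α = (7/6)·(1 − 12.30/35.820) = 0.766

Cronbach's α = 0.766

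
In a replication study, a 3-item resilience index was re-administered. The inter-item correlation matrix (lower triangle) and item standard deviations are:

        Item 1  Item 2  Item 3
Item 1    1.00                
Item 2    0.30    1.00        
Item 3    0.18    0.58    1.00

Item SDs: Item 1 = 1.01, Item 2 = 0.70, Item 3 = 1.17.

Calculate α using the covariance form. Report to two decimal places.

Σσ²ᵢ = 1.01² + 0.70² + 1.17² = 2.8790
Covariances σ_ij = r_ij · s_i · s_j:
  σ(Item 1,Item 2) = 0.30 × 1.01 × 0.70 = 0.2121
  σ(Item 1,Item 3) = 0.18 × 1.01 × 1.17 = 0.2127
  σ(Item 2,Item 3) = 0.58 × 0.70 × 1.17 = 0.4750
σ²_T = Σσ²ᵢ + 2·Σσ_ij = 2.8790 + 2 × 0.8998 = 4.6786
α = (3/2)·(1 − 2.8790/4.6786) = 0.58

α = 0.58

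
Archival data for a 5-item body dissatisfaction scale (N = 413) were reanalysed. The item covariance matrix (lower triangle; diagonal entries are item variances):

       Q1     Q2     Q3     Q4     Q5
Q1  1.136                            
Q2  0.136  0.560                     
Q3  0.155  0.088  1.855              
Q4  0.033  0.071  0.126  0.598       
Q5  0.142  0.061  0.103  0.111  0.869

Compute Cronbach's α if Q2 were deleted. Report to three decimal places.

Remaining items: Q1, Q3, Q4, Q5 (k = 4).
Σσ²ᵢ = 1.136 + 1.855 + 0.598 + 0.869 = 4.458
σ²_T = 4.458 + 2 × 0.670 = 5.798
α (item deleted) = (4/3)·(1 − 4.458/5.798) = 0.308

Cronbach's α = 0.308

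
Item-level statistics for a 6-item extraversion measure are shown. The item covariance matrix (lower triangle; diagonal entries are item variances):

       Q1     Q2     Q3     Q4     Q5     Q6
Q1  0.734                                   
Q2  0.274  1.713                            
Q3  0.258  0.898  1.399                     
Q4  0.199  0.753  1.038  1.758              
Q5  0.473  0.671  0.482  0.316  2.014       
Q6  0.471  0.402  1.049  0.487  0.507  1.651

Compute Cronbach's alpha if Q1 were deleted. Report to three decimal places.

Remaining items: Q2, Q3, Q4, Q5, Q6 (k = 5).
sum of item variances = 1.713 + 1.399 + 1.758 + 2.014 + 1.651 = 8.535
σ²_total = 8.535 + 2 × 6.603 = 21.741
α (item deleted) = (5/4)·(1 − 8.535/21.741) = 0.759

Cronbach's alpha = 0.759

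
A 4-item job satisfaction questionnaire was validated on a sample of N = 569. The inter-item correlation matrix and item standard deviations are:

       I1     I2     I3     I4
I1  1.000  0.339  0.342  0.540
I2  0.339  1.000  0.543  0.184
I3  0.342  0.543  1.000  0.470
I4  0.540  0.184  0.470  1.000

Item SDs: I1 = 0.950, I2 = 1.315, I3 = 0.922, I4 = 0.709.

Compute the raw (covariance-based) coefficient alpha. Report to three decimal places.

Σσ²ᵢ = 0.950² + 1.315² + 0.922² + 0.709² = 3.9845
Covariances σ_ij = r_ij · s_i · s_j:
  σ(I1,I2) = 0.339 × 0.950 × 1.315 = 0.4235
  σ(I1,I3) = 0.342 × 0.950 × 0.922 = 0.2996
  σ(I1,I4) = 0.540 × 0.950 × 0.709 = 0.3637
  σ(I2,I3) = 0.543 × 1.315 × 0.922 = 0.6583
  σ(I2,I4) = 0.184 × 1.315 × 0.709 = 0.1715
  σ(I3,I4) = 0.470 × 0.922 × 0.709 = 0.3072
σ²_T = Σσ²ᵢ + 2·Σσ_ij = 3.9845 + 2 × 2.2238 = 8.4321
α = (4/3)·(1 − 3.9845/8.4321) = 0.703

coefficient alpha = 0.703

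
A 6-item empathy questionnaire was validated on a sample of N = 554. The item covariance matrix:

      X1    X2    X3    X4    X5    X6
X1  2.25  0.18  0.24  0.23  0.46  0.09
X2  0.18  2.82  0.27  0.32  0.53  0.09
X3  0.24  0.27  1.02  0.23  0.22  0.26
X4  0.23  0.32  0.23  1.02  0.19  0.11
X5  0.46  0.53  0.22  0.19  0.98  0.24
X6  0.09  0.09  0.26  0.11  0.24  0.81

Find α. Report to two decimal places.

sum of item variances = 2.25 + 2.82 + 1.02 + 1.02 + 0.98 + 0.81 = 8.90
Sum of the distinct covariances = 3.66
total variance = 8.90 + 2 × 3.66 = 16.22
α = (k/(k−1))·(1 − sum of item variances/total variance) = (6/5)·(1 − 8.90/16.22) = 0.54

α = 0.54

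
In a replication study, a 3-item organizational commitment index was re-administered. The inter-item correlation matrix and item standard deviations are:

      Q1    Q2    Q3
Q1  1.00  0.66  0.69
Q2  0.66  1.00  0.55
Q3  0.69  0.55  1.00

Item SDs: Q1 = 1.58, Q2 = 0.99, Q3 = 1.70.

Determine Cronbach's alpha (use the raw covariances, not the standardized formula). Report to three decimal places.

Σσ²ᵢ = 1.58² + 0.99² + 1.70² = 6.3665
Covariances σ_ij = r_ij · s_i · s_j:
  σ(Q1,Q2) = 0.66 × 1.58 × 0.99 = 1.0324
  σ(Q1,Q3) = 0.69 × 1.58 × 1.70 = 1.8533
  σ(Q2,Q3) = 0.55 × 0.99 × 1.70 = 0.9256
σ²_T = Σσ²ᵢ + 2·Σσ_ij = 6.3665 + 2 × 3.8113 = 13.9891
α = (3/2)·(1 − 6.3665/13.9891) = 0.817

Cronbach's alpha = 0.817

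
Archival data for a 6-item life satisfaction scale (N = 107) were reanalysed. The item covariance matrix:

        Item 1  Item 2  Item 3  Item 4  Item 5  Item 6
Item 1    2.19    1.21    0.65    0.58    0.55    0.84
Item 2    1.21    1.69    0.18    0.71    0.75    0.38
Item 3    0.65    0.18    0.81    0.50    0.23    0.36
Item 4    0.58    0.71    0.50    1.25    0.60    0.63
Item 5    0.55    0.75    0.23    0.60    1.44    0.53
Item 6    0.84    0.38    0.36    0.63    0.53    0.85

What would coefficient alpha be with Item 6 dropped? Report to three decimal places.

Remaining items: Item 1, Item 2, Item 3, Item 4, Item 5 (k = 5).
Σσᵢ² = 2.19 + 1.69 + 0.81 + 1.25 + 1.44 = 7.38
total variance = 7.38 + 2 × 5.96 = 19.30
α (item deleted) = (5/4)·(1 − 7.38/19.30) = 0.772

coefficient alpha = 0.772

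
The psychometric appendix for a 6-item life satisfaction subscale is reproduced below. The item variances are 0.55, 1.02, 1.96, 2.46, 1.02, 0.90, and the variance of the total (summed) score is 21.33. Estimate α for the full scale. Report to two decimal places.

α = 0.75

sum of item variances = 0.55 + 1.02 + 1.96 + 2.46 + 1.02 + 0.90 = 7.91
α = (k/(k−1))·(1 − sum of item variances/σ²_T) = (6/5)·(1 − 7.91/21.33) = 0.75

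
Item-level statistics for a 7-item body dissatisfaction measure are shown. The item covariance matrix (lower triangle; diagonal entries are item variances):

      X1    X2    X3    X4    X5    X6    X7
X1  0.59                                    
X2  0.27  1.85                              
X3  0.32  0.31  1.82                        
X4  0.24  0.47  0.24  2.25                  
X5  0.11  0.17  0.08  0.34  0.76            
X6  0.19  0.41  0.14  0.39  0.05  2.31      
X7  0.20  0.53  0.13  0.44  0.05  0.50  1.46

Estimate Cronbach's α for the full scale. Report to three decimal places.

α = 0.586

ΣVar(i) = 0.59 + 1.85 + 1.82 + 2.25 + 0.76 + 2.31 + 1.46 = 11.04
Sum of off-diagonal covariances = 5.58
σ²_T = 11.04 + 2 × 5.58 = 22.20
α = (k/(k−1))·(1 − ΣVar(i)/σ²_T) = (7/6)·(1 − 11.04/22.20) = 0.586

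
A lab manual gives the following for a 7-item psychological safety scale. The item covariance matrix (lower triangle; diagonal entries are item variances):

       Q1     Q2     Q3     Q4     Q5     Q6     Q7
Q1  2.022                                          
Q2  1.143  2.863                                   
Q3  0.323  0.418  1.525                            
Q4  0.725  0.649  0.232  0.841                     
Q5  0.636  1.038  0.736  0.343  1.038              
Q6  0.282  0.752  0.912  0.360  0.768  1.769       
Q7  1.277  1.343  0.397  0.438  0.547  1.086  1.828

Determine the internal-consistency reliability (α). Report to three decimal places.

sum of item variances = 2.022 + 2.863 + 1.525 + 0.841 + 1.038 + 1.769 + 1.828 = 11.886
Σ_{i<j} σ_ij = 14.405
Var(T) = 11.886 + 2 × 14.405 = 40.696
α = (k/(k−1))·(1 − sum of item variances/Var(T)) = (7/6)·(1 − 11.886/40.696) = 0.826

α = 0.826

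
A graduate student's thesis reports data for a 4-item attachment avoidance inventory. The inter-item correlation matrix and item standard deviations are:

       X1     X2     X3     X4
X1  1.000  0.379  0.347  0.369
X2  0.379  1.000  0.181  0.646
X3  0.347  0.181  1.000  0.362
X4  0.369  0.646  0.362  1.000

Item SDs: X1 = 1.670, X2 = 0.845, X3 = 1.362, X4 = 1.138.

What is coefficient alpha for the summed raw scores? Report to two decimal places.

α = 0.68

Σσ²ᵢ = 1.670² + 0.845² + 1.362² + 1.138² = 6.6530
Covariances σ_ij = r_ij · s_i · s_j:
  σ(X1,X2) = 0.379 × 1.670 × 0.845 = 0.5348
  σ(X1,X3) = 0.347 × 1.670 × 1.362 = 0.7893
  σ(X1,X4) = 0.369 × 1.670 × 1.138 = 0.7013
  σ(X2,X3) = 0.181 × 0.845 × 1.362 = 0.2083
  σ(X2,X4) = 0.646 × 0.845 × 1.138 = 0.6212
  σ(X3,X4) = 0.362 × 1.362 × 1.138 = 0.5611
σ²_T = Σσ²ᵢ + 2·Σσ_ij = 6.6530 + 2 × 3.4160 = 13.4850
α = (4/3)·(1 − 6.6530/13.4850) = 0.68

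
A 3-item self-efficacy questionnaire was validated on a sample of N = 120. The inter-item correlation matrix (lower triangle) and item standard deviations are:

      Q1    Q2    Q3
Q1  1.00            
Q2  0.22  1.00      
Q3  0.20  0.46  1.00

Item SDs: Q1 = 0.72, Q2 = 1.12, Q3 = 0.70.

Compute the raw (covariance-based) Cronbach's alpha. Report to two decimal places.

Σσ²ᵢ = 0.72² + 1.12² + 0.70² = 2.2628
Covariances σ_ij = r_ij · s_i · s_j:
  σ(Q1,Q2) = 0.22 × 0.72 × 1.12 = 0.1774
  σ(Q1,Q3) = 0.20 × 0.72 × 0.70 = 0.1008
  σ(Q2,Q3) = 0.46 × 1.12 × 0.70 = 0.3606
σ²_T = Σσ²ᵢ + 2·Σσ_ij = 2.2628 + 2 × 0.6388 = 3.5404
α = (3/2)·(1 − 2.2628/3.5404) = 0.54

Cronbach's alpha = 0.54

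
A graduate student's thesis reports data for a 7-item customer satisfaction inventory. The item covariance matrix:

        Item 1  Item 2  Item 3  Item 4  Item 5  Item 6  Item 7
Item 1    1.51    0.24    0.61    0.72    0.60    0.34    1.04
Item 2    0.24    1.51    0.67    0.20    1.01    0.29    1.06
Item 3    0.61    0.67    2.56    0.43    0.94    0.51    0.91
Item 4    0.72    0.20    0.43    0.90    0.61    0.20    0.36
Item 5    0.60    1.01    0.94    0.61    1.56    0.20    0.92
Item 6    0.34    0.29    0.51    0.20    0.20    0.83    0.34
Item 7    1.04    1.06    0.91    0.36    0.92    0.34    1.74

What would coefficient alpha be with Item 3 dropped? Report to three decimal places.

Remaining items: Item 1, Item 2, Item 4, Item 5, Item 6, Item 7 (k = 6).
Σσᵢ² = 1.51 + 1.51 + 0.90 + 1.56 + 0.83 + 1.74 = 8.05
total variance = 8.05 + 2 × 8.13 = 24.31
α (item deleted) = (6/5)·(1 − 8.05/24.31) = 0.803

coefficient alpha = 0.803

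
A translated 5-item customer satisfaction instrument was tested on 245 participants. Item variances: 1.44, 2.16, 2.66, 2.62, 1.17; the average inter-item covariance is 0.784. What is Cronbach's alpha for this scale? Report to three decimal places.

Σσᵢ² = 1.44 + 2.16 + 2.66 + 2.62 + 1.17 = 10.05
Sum of the 10 distinct covariances = 10 × 0.784 = 7.840
σ²_total = Σσᵢ² + 2·Σcov = 10.05 + 2 × 7.840 = 25.730
α = (5/4)·(1 − 10.05/25.730) = 0.762

Cronbach's alpha = 0.762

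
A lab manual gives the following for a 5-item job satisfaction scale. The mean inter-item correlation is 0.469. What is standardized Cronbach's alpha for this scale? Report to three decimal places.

Standardized α = k·r̄ / (1 + (k−1)·r̄) = 5 × 0.469 / (1 + 4 × 0.469)
  = 2.3450 / 2.8760 = 0.815

standardized Cronbach's alpha = 0.815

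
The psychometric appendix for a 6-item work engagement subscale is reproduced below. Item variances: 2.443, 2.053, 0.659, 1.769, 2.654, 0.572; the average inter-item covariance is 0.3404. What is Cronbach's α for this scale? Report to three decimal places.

Σσ²ᵢ = 2.443 + 2.053 + 0.659 + 1.769 + 2.654 + 0.572 = 10.150
Sum of the 15 distinct covariances = 15 × 0.3404 = 5.1060
Var(T) = Σσ²ᵢ + 2·Σcov = 10.150 + 2 × 5.1060 = 20.3620
α = (6/5)·(1 − 10.150/20.3620) = 0.602

Cronbach's α = 0.602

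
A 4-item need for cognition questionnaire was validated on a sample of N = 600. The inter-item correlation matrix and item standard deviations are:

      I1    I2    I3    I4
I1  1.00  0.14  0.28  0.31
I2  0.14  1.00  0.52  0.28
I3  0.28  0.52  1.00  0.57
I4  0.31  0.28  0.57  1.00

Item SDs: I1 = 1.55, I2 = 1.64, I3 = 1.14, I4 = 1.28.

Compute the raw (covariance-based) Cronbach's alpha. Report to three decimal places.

Σσ²ᵢ = 1.55² + 1.64² + 1.14² + 1.28² = 8.0301
Covariances σ_ij = r_ij · s_i · s_j:
  σ(I1,I2) = 0.14 × 1.55 × 1.64 = 0.3559
  σ(I1,I3) = 0.28 × 1.55 × 1.14 = 0.4948
  σ(I1,I4) = 0.31 × 1.55 × 1.28 = 0.6150
  σ(I2,I3) = 0.52 × 1.64 × 1.14 = 0.9722
  σ(I2,I4) = 0.28 × 1.64 × 1.28 = 0.5878
  σ(I3,I4) = 0.57 × 1.14 × 1.28 = 0.8317
σ²_T = Σσ²ᵢ + 2·Σσ_ij = 8.0301 + 2 × 3.8574 = 15.7449
α = (4/3)·(1 − 8.0301/15.7449) = 0.653

Cronbach's alpha = 0.653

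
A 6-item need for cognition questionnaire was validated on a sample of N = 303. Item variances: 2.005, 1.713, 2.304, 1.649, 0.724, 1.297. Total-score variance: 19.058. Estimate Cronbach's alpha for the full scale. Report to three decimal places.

Cronbach's alpha = 0.590

sum of item variances = 2.005 + 1.713 + 2.304 + 1.649 + 0.724 + 1.297 = 9.692
α = (k/(k−1))·(1 − sum of item variances/Var(T)) = (6/5)·(1 − 9.692/19.058) = 0.590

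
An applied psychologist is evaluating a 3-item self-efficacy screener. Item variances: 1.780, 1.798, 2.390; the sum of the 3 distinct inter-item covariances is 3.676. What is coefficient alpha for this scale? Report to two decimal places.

α = 0.83

sum of item variances = 1.780 + 1.798 + 2.390 = 5.968
Sum of distinct covariances = 3.676
σ²_T = sum of item variances + 2·Σcov = 5.968 + 2 × 3.676 = 13.320
α = (3/2)·(1 − 5.968/13.320) = 0.83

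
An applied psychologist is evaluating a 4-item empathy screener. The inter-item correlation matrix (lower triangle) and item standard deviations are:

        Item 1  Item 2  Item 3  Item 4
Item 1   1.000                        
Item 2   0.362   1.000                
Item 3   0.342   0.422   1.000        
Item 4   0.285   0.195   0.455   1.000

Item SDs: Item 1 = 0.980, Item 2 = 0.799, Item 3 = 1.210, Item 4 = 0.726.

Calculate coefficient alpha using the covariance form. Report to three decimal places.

coefficient alpha = 0.670

Σσ²ᵢ = 0.980² + 0.799² + 1.210² + 0.726² = 3.5900
Covariances σ_ij = r_ij · s_i · s_j:
  σ(Item 1,Item 2) = 0.362 × 0.980 × 0.799 = 0.2835
  σ(Item 1,Item 3) = 0.342 × 0.980 × 1.210 = 0.4055
  σ(Item 1,Item 4) = 0.285 × 0.980 × 0.726 = 0.2028
  σ(Item 2,Item 3) = 0.422 × 0.799 × 1.210 = 0.4080
  σ(Item 2,Item 4) = 0.195 × 0.799 × 0.726 = 0.1131
  σ(Item 3,Item 4) = 0.455 × 1.210 × 0.726 = 0.3997
σ²_T = Σσ²ᵢ + 2·Σσ_ij = 3.5900 + 2 × 1.8126 = 7.2152
α = (4/3)·(1 − 3.5900/7.2152) = 0.670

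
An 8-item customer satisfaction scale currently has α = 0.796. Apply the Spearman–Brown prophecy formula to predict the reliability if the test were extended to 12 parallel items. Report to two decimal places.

Length factor m = 12/8 = 1.5000
α' = m·α / (1 + (m−1)·α)
   = 12/8 × 0.796 / (1 + (12/8 − 1) × 0.796)
   = 1.1940 / 1.3980 = 0.85

predicted reliability = 0.85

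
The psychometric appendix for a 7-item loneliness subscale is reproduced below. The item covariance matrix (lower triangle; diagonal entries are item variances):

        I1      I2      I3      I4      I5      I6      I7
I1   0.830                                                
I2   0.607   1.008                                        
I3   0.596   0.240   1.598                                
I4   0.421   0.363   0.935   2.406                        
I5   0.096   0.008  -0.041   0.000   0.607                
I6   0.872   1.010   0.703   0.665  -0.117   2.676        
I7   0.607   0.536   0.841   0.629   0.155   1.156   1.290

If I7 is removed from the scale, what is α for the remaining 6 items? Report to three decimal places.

Remaining items: I1, I2, I3, I4, I5, I6 (k = 6).
sum of item variances = 0.830 + 1.008 + 1.598 + 2.406 + 0.607 + 2.676 = 9.125
σ²_T = 9.125 + 2 × 6.358 = 21.841
α (item deleted) = (6/5)·(1 − 9.125/21.841) = 0.699

α = 0.699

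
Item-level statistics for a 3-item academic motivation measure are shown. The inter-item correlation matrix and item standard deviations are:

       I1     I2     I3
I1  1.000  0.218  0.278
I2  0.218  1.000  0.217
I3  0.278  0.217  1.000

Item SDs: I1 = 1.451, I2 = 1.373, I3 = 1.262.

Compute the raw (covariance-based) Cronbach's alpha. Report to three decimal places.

Σσ²ᵢ = 1.451² + 1.373² + 1.262² = 5.5832
Covariances σ_ij = r_ij · s_i · s_j:
  σ(I1,I2) = 0.218 × 1.451 × 1.373 = 0.4343
  σ(I1,I3) = 0.278 × 1.451 × 1.262 = 0.5091
  σ(I2,I3) = 0.217 × 1.373 × 1.262 = 0.3760
σ²_T = Σσ²ᵢ + 2·Σσ_ij = 5.5832 + 2 × 1.3194 = 8.2220
α = (3/2)·(1 − 5.5832/8.2220) = 0.481

α = 0.481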